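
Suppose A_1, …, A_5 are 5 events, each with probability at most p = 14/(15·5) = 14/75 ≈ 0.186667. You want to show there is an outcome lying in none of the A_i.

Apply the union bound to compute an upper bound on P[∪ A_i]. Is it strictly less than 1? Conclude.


Union bound: P[∪_{i=1}^{5} A_i] ≤ Σ_i P[A_i] ≤ 5·p = 5·(14/75) = 14/15.
Numerically: 14/15 ≈ 0.933333.
Is 14/15 < 1? YES.
Since P[∪ A_i] ≤ 14/15 < 1, the complement has P[∩ A_i^c] ≥ 1 − 14/15 = 1/15 > 0, so some outcome avoids every A_i.

5·p = 14/15 ≈ 0.933333; existence CERTIFIED by the union bound.


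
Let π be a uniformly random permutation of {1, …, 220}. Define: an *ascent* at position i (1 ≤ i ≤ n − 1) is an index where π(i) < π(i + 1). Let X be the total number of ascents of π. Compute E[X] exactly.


Write X = Σ X_I over i = 1, …, 219, with X_I the indicator of one ascent.
There are 219 indicators.
For each fixed i, the pair (π(i), π(i+1)) is a uniformly random ordered pair of distinct values from {1, …, 220}; by symmetry P[π(i) < π(i+1)] = 1/2.
By linearity: E[X] = 219 · (1/2) = (220 − 1) · (1/2) = 219/2 ≈ 109.5000.

E[X] = 219/2 = 109.5000.


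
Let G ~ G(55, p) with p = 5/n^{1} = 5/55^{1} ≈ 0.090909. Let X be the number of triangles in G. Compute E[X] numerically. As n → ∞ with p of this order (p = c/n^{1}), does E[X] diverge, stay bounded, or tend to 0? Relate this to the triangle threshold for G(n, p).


Number of potential triangles: C(55, 3) = 26235.
Each occurs with probability p³ ≈ (0.090909)³ ≈ 7.5131480e-04.
By linearity: E[X] = C(55, 3)·p³ ≈ 26235 · 7.5131480e-04 ≈ 19.71074.
Here α = 1, so p = 5/n is exactly at the triangle threshold p ~ 1/n. Asymptotically E[X] → c³/6 = 5³/6 = 125/6 ≈ 20.83333, a bounded constant. In this regime the triangle count is asymptotically Poisson(c³/6).

E[X] ≈ 19.71074; in regime p = Θ(1/n^{1}) E[X] stays bounded (at the triangle threshold p ~ 1/n).


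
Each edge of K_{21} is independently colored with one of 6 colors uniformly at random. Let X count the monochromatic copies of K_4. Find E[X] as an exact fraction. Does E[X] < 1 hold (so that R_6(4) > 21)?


E[X] = C(21, 4) · 6^{1 − 6} = 5985 · 6^{−5} = 5985/7776.
As a reduced fraction: E[X] = 665/864 ≈ 0.7696759.
Is E[X] < 1? YES.
Since E[X] < 1, there exists a 6-coloring of K_{21} with no monochromatic K_4; hence R_6(4) > 21.

E[X] = 665/864 ≈ 0.7696759; E[X] < 1, so R_6(4) > 21.


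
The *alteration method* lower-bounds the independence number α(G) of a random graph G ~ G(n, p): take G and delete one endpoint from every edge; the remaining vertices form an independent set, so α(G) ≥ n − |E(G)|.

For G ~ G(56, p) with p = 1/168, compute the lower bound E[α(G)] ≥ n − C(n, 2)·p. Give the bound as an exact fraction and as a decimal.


E[|E(G)|] = C(56, 2)·p = 1540 · (1/168) = 55/6.
E[α(G)] ≥ n − E[|E(G)|] = 56 − 55/6 = 281/6.
Numerically: ≈ 46.833333.
(This is only a lower bound; the true E[α(G)] may be larger.)

E[α(G)] ≥ 281/6 ≈ 46.833333.


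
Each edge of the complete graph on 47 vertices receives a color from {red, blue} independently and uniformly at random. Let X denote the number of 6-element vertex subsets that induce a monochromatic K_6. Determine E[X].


Let X = Σ_S X_S over the C(47, 6) = 10737573 subsets S of size 6, where X_S = 1 if the K_6 on S is monochromatic.
For a fixed S, the K_6 on S has C(6, 2) = 15 edges. P[all 15 edges red] = (1/2)^15, and likewise for blue, so P[monochromatic] = 2·(1/2)^15 = 2^{1 − 15} = 1/16384.
By linearity of expectation: E[X] = C(47, 6) · 2^{1 − 15} = 10737573 · 1/16384 = 10737573/16384.
Numerically: E[X] ≈ 655.3694.

E[X] = C(47,6)·2^(1−C(6,2)) = 10737573/16384 ≈ 655.3694.


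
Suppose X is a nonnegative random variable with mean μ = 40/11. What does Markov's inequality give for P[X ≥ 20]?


μ = E[X] = 40/11, a = 20.
Markov: P[X ≥ 20] ≤ μ/a = (40/11)/20 = 2/11.
Numerically: ≈ 0.181818.
(Since a = 20 > μ = 3.636364, the bound 2/11 is < 1 and informative.)

P[X ≥ 20] ≤ 2/11 ≈ 0.181818.


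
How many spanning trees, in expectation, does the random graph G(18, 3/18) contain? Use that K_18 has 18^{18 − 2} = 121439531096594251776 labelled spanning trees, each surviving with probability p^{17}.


K_18 has 18^{18 − 2} = 121439531096594251776 labelled spanning trees.
For each such spanning tree H, let X_H = 1 if all 17 edges of H are present in G. Then P[X_H = 1] = p^{17} = (1/6)^{17} = 1/16926659444736.
By linearity: E[X] = Σ_H E[X_H] = 121439531096594251776 · p^{17} = 121439531096594251776 · 1/16926659444736 = 14348907/2.
Numerically: E[X] ≈ 7.17445e+06.

E[X] = 121439531096594251776 · (1/6)^{17} = 14348907/2 ≈ 7.17445e+06.


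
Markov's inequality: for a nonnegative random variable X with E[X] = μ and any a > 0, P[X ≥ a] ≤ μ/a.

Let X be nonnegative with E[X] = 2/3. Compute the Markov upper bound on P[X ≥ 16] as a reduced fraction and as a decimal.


μ = E[X] = 2/3, a = 16.
Markov: P[X ≥ 16] ≤ μ/a = (2/3)/16 = 1/24.
Numerically: ≈ 0.04167.
(Since a = 16 > μ = 0.66667, the bound 1/24 is < 1 and informative.)

P[X ≥ 16] ≤ 1/24 ≈ 0.04167.


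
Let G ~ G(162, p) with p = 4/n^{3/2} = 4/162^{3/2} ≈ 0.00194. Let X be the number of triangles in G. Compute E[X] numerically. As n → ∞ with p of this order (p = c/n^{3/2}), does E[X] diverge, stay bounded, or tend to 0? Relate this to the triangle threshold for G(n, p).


Number of potential triangles: C(162, 3) = 695520.
Each occurs with probability p³ ≈ (0.00194)³ ≈ 7.300665e-09.
By linearity: E[X] = C(162, 3)·p³ ≈ 695520 · 7.300665e-09 ≈ 0.0051.
Since α = 3/2 > 1, p = c/n^{3/2} = o(1/n) is below the triangle threshold p ~ 1/n. Asymptotically E[X] ~ (c³/6)·n^{3(1−α)} = (4³/6)·n^{-1.5} → 0, so by Markov's inequality G has no triangles w.h.p.

E[X] ≈ 0.0051; in regime p = Θ(1/n^{3/2}) E[X] tends to 0 (below the triangle threshold p ~ 1/n).


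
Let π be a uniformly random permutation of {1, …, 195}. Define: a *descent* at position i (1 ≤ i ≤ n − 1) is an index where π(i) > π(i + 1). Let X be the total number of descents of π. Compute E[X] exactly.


Write X = Σ X_I over i = 1, …, 194, with X_I the indicator of one descent.
There are 194 indicators.
For each fixed i, the pair (π(i), π(i+1)) is a uniformly random ordered pair of distinct values from {1, …, 195}; by symmetry P[π(i) > π(i+1)] = 1/2.
By linearity: E[X] = 194 · (1/2) = (195 − 1) · (1/2) = 97 ≈ 97.000000.

E[X] = 97 = 97.000000.


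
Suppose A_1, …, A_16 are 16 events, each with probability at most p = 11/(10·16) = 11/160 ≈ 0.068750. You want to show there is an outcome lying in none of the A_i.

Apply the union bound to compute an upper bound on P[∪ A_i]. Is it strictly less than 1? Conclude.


Union bound: P[∪_{i=1}^{16} A_i] ≤ Σ_i P[A_i] ≤ 16·p = 16·(11/160) = 11/10.
Numerically: 11/10 ≈ 1.100000.
Is 11/10 < 1? NO.
Since the bound 11/10 is ≥ 1, the union bound is uninformative here; it does NOT by itself certify existence.

16·p = 11/10 ≈ 1.100000; existence NOT certified by the union bound.


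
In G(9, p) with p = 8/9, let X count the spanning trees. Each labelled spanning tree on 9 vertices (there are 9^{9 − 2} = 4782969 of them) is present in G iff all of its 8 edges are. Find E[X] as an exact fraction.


K_9 has 9^{9 − 2} = 4782969 labelled spanning trees.
For each such spanning tree H, let X_H = 1 if all 8 edges of H are present in G. Then P[X_H = 1] = p^{8} = (8/9)^{8} = 16777216/43046721.
By linearity: E[X] = Σ_H E[X_H] = 4782969 · p^{8} = 4782969 · 16777216/43046721 = 16777216/9.
Numerically: E[X] ≈ 1.86e+06.

E[X] = 4782969 · (8/9)^{8} = 16777216/9 ≈ 1.86e+06.


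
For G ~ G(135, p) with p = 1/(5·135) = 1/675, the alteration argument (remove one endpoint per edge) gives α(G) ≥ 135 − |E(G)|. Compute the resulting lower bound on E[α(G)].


E[|E(G)|] = C(135, 2)·p = 9045 · (1/675) = 67/5.
E[α(G)] ≥ n − E[|E(G)|] = 135 − 67/5 = 608/5.
Numerically: ≈ 121.6000.
(This is only a lower bound; the true E[α(G)] may be larger.)

E[α(G)] ≥ 608/5 ≈ 121.6000.


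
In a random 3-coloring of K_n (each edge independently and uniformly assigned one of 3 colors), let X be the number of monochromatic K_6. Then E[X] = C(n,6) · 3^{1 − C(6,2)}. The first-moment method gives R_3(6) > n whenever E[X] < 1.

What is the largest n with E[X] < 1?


We need C(n, 6) · 3^{1 − 15} < 1, i.e. C(n, 6) < 3^{15 − 1} = 4782969.
Check values of n near the boundary:
  n = 40: C(40, 6) = 3838380; 3838380 < 4782969? YES
  n = 41: C(41, 6) = 4496388; 4496388 < 4782969? YES
  n = 42: C(42, 6) = 5245786; 5245786 < 4782969? NO
  n = 43: C(43, 6) = 6096454; 6096454 < 4782969? NO
  n = 44: C(44, 6) = 7059052; 7059052 < 4782969? NO
The largest n with C(n, 6) < 4782969 is n = 41 (where E[X] = 1498796/1594323 ≈ 0.9401). Hence R_3(6) > 41, i.e. R_3(6) ≥ 42.

Largest n = 41; hence R_3(6) > 41.


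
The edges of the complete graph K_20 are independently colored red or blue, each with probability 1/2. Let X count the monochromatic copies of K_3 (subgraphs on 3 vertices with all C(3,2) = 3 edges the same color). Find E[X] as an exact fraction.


Let X = Σ_S X_S over the C(20, 3) = 1140 subsets S of size 3, where X_S = 1 if the K_3 on S is monochromatic.
For a fixed S, the K_3 on S has C(3, 2) = 3 edges. P[all 3 edges red] = (1/2)^3, and likewise for blue, so P[monochromatic] = 2·(1/2)^3 = 2^{1 − 3} = 1/4.
By linearity of expectation: E[X] = C(20, 3) · 2^{1 − 3} = 1140 · 1/4 = 285.
Numerically: E[X] ≈ 285.000.

E[X] = C(20,3)·2^(1−C(3,2)) = 285 ≈ 285.000.


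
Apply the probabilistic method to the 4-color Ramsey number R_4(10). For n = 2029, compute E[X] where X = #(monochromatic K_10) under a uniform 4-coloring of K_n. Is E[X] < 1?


E[X] = C(2029, 10) · 4^{1 − 45} = 318720800295355682059574310 · 4^{−44} = 318720800295355682059574310/309485009821345068724781056.
As a reduced fraction: E[X] = 159360400147677841029787155/154742504910672534362390528 ≈ 1.0298424.
Is E[X] < 1? NO.
Since E[X] ≥ 1, the first-moment bound is inconclusive at n = 2029; it does NOT by itself certify R_4(10) > 2029.

E[X] = 159360400147677841029787155/154742504910672534362390528 ≈ 1.0298424; E[X] ≥ 1; first-moment method inconclusive here.


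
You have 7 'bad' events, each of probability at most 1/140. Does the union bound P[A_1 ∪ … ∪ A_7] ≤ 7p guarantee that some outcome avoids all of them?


Union bound: P[∪_{i=1}^{7} A_i] ≤ Σ_i P[A_i] ≤ 7·p = 7·(1/140) = 1/20.
Numerically: 1/20 ≈ 0.0500.
Is 1/20 < 1? YES.
Since P[∪ A_i] ≤ 1/20 < 1, the complement has P[∩ A_i^c] ≥ 1 − 1/20 = 19/20 > 0, so some outcome avoids every A_i.

7·p = 1/20 ≈ 0.0500; existence CERTIFIED by the union bound.


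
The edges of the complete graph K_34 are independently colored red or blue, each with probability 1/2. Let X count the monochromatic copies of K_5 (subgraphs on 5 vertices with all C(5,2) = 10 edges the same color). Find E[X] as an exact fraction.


Let X = Σ_S X_S over the C(34, 5) = 278256 subsets S of size 5, where X_S = 1 if the K_5 on S is monochromatic.
For a fixed S, the K_5 on S has C(5, 2) = 10 edges. P[all 10 edges red] = (1/2)^10, and likewise for blue, so P[monochromatic] = 2·(1/2)^10 = 2^{1 − 10} = 1/512.
Summing: E[X] = C(34, 5) · 2^{1 − 10} = 278256 · 1/512 = 17391/32.
Numerically: E[X] ≈ 543.46875.

E[X] = C(34,5)·2^(1−C(5,2)) = 17391/32 ≈ 543.46875.


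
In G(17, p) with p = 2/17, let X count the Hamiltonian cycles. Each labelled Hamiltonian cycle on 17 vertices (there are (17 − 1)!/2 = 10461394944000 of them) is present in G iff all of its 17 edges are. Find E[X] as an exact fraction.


K_17 has (17 − 1)!/2 = 10461394944000 labelled Hamiltonian cycles.
For each such Hamiltonian cycle H, let X_H = 1 if all 17 edges of H are present in G. Then P[X_H = 1] = p^{17} = (2/17)^{17} = 131072/827240261886336764177.
By linearity of expectation: E[X] = Σ_H E[X_H] = 10461394944000 · p^{17} = 10461394944000 · 131072/827240261886336764177 = 1371195958099968000/827240261886336764177.
Numerically: E[X] ≈ 0.00166.

E[X] = 10461394944000 · (2/17)^{17} = 1371195958099968000/827240261886336764177 ≈ 0.00166.


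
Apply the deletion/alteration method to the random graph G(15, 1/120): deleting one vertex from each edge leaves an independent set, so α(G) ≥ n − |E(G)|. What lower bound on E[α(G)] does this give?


E[|E(G)|] = C(15, 2)·p = 105 · (1/120) = 7/8.
E[α(G)] ≥ n − E[|E(G)|] = 15 − 7/8 = 113/8.
Numerically: ≈ 14.125.
(This is only a lower bound; the true E[α(G)] may be larger.)

E[α(G)] ≥ 113/8 ≈ 14.125.


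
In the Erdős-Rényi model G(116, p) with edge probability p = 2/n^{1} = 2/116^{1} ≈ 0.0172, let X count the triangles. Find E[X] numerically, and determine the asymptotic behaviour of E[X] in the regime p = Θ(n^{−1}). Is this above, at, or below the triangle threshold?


Number of potential triangles: C(116, 3) = 253460.
Each occurs with probability p³ ≈ (0.0172)³ ≈ 5.12526e-06.
By linearity: E[X] = C(116, 3)·p³ ≈ 253460 · 5.12526e-06 ≈ 1.299.
Here α = 1, so p = 2/n is exactly at the triangle threshold p ~ 1/n. Asymptotically E[X] → c³/6 = 2³/6 = 4/3 ≈ 1.333, a bounded constant. In this regime the triangle count is asymptotically Poisson(c³/6).

E[X] ≈ 1.299; in regime p = Θ(1/n^{1}) E[X] stays bounded (at the triangle threshold p ~ 1/n).


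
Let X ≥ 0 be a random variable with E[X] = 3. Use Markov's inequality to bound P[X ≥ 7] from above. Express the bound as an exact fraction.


μ = E[X] = 3, a = 7.
Markov: P[X ≥ 7] ≤ μ/a = (3)/7 = 3/7.
Numerically: ≈ 0.428571.
(Since a = 7 > μ = 3.000000, the bound 3/7 is < 1 and informative.)

P[X ≥ 7] ≤ 3/7 ≈ 0.428571.


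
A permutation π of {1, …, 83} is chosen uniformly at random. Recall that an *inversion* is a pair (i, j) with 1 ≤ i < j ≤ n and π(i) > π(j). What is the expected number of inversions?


Write X = Σ X_I over the C(83, 2) = 3403 pairs i < j, with X_I the indicator of one inversion.
There are 3403 indicators.
For each fixed pair i < j, the values π(i) and π(j) are two distinct elements of {1, …, 83} in uniformly random order; by symmetry P[π(i) > π(j)] = 1/2.
By linearity: E[X] = 3403 · (1/2) = C(83, 2) · (1/2) = 3403/2 = 3403/2 ≈ 1701.500000.

E[X] = 3403/2 = 1701.500000.


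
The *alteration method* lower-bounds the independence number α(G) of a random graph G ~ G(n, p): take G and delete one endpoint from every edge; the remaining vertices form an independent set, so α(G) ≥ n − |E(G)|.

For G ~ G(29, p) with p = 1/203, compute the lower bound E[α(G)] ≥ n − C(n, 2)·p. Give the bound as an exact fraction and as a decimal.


E[|E(G)|] = C(29, 2)·p = 406 · (1/203) = 2.
E[α(G)] ≥ n − E[|E(G)|] = 29 − 2 = 27.
Numerically: ≈ 27.0000.
(This is only a lower bound; the true E[α(G)] may be larger.)

E[α(G)] ≥ 27 ≈ 27.0000.


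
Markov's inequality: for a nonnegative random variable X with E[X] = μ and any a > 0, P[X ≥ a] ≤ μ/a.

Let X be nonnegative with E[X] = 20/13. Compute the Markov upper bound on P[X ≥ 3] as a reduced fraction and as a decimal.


μ = E[X] = 20/13, a = 3.
Markov: P[X ≥ 3] ≤ μ/a = (20/13)/3 = 20/39.
Numerically: ≈ 0.512821.
(Since a = 3 > μ = 1.538462, the bound 20/39 is < 1 and informative.)

P[X ≥ 3] ≤ 20/39 ≈ 0.512821.


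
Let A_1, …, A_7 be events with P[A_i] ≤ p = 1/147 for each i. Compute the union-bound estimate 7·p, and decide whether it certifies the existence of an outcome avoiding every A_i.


Union bound: P[∪_{i=1}^{7} A_i] ≤ Σ_i P[A_i] ≤ 7·p = 7·(1/147) = 1/21.
Numerically: 1/21 ≈ 0.048.
Is 1/21 < 1? YES.
Since P[∪ A_i] ≤ 1/21 < 1, the complement has P[∩ A_i^c] ≥ 1 − 1/21 = 20/21 > 0, so some outcome avoids every A_i.

7·p = 1/21 ≈ 0.048; existence CERTIFIED by the union bound.


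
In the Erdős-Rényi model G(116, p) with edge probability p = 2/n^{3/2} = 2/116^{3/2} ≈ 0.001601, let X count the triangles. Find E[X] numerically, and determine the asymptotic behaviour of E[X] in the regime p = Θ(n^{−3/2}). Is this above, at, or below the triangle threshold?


Number of potential triangles: C(116, 3) = 253460.
Each occurs with probability p³ ≈ (0.001601)³ ≈ 4.102315e-09.
By linearity: E[X] = C(116, 3)·p³ ≈ 253460 · 4.102315e-09 ≈ 0.0010.
Since α = 3/2 > 1, p = c/n^{3/2} = o(1/n) is below the triangle threshold p ~ 1/n. Asymptotically E[X] ~ (c³/6)·n^{3(1−α)} = (2³/6)·n^{-1.5} → 0, so by Markov's inequality G has no triangles w.h.p.

E[X] ≈ 0.0010; in regime p = Θ(1/n^{3/2}) E[X] tends to 0 (below the triangle threshold p ~ 1/n).


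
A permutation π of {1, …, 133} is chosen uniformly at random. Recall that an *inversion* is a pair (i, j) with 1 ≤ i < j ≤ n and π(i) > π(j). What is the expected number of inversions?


Write X = Σ X_I over the C(133, 2) = 8778 pairs i < j, with X_I the indicator of one inversion.
There are 8778 indicators.
For each fixed pair i < j, the values π(i) and π(j) are two distinct elements of {1, …, 133} in uniformly random order; by symmetry P[π(i) > π(j)] = 1/2.
By linearity: E[X] = 8778 · (1/2) = C(133, 2) · (1/2) = 8778/2 = 4389 ≈ 4389.000000.

E[X] = 4389 = 4389.000000.


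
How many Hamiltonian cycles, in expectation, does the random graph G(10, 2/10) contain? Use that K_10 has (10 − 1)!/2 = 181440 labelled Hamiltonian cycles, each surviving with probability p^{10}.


K_10 has (10 − 1)!/2 = 181440 labelled Hamiltonian cycles.
For each such Hamiltonian cycle H, let X_H = 1 if all 10 edges of H are present in G. Then P[X_H = 1] = p^{10} = (1/5)^{10} = 1/9765625.
Summing the indicators: E[X] = Σ_H E[X_H] = 181440 · p^{10} = 181440 · 1/9765625 = 36288/1953125.
Numerically: E[X] ≈ 0.0185795.

E[X] = 181440 · (1/5)^{10} = 36288/1953125 ≈ 0.0185795.


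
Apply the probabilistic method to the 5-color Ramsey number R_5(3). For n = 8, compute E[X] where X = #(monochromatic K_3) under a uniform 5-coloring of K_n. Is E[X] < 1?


E[X] = C(8, 3) · 5^{1 − 3} = 56 · 5^{−2} = 56/25.
As a reduced fraction: E[X] = 56/25 ≈ 2.240.
Is E[X] < 1? NO.
Since E[X] ≥ 1, the first-moment bound is inconclusive at n = 8; it does NOT by itself certify R_5(3) > 8.

E[X] = 56/25 ≈ 2.240; E[X] ≥ 1; first-moment method inconclusive here.


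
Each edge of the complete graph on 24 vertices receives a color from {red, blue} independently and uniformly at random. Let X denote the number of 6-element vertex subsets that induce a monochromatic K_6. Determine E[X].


Let X = Σ_S X_S over the C(24, 6) = 134596 subsets S of size 6, where X_S = 1 if the K_6 on S is monochromatic.
For a fixed S, the K_6 on S has C(6, 2) = 15 edges. P[all 15 edges red] = (1/2)^15, and likewise for blue, so P[monochromatic] = 2·(1/2)^15 = 2^{1 − 15} = 1/16384.
Summing: E[X] = C(24, 6) · 2^{1 − 15} = 134596 · 1/16384 = 33649/4096.
Numerically: E[X] ≈ 8.215.

E[X] = C(24,6)·2^(1−C(6,2)) = 33649/4096 ≈ 8.215.


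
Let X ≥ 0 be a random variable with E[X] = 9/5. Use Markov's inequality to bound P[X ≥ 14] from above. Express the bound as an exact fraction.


μ = E[X] = 9/5, a = 14.
Markov: P[X ≥ 14] ≤ μ/a = (9/5)/14 = 9/70.
Numerically: ≈ 0.129.
(Since a = 14 > μ = 1.800, the bound 9/70 is < 1 and informative.)

P[X ≥ 14] ≤ 9/70 ≈ 0.129.


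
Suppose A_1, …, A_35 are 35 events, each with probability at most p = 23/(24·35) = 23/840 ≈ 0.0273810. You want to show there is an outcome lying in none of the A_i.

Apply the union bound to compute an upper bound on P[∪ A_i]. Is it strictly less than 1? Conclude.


Union bound: P[∪_{i=1}^{35} A_i] ≤ Σ_i P[A_i] ≤ 35·p = 35·(23/840) = 23/24.
Numerically: 23/24 ≈ 0.9583333.
Is 23/24 < 1? YES.
Since P[∪ A_i] ≤ 23/24 < 1, the complement has P[∩ A_i^c] ≥ 1 − 23/24 = 1/24 > 0, so some outcome avoids every A_i.

35·p = 23/24 ≈ 0.9583333; existence CERTIFIED by the union bound.


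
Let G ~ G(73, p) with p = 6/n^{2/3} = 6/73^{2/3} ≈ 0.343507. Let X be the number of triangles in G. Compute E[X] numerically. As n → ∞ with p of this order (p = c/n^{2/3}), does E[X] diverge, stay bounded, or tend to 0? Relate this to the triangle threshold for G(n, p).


Number of potential triangles: C(73, 3) = 62196.
Each occurs with probability p³ ≈ (0.343507)³ ≈ 4.05329330e-02.
By linearity: E[X] = C(73, 3)·p³ ≈ 62196 · 4.05329330e-02 ≈ 2520.986301.
Since α = 2/3 < 1, p = c/n^{2/3} ≫ 1/n is above the triangle threshold p ~ 1/n. Asymptotically E[X] ~ (c³/6)·n^{3(1−α)} = (6³/6)·n^{1} → ∞; triangles are abundant w.h.p.

E[X] ≈ 2520.986301; in regime p = Θ(1/n^{2/3}) E[X] diverges (above the triangle threshold p ~ 1/n).


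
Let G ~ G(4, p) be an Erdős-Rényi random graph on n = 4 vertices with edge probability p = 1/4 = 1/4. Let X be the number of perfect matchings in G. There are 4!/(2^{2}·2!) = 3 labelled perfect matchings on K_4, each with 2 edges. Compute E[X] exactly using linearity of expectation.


K_4 has 4!/(2^{2}·2!) = 3 labelled perfect matchings.
For each such perfect matching H, let X_H = 1 if all 2 edges of H are present in G. Then P[X_H = 1] = p^{2} = (1/4)^{2} = 1/16.
By linearity of expectation: E[X] = Σ_H E[X_H] = 3 · p^{2} = 3 · 1/16 = 3/16.
Numerically: E[X] ≈ 0.188.

E[X] = 3 · (1/4)^{2} = 3/16 ≈ 0.188.


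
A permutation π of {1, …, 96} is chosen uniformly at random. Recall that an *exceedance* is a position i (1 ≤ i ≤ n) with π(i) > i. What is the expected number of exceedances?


Write X = Σ_{i=1}^{96} X_i, where X_i = 1_{π(i) > i}.
For each fixed i, π(i) is uniform over {1, …, 96} (marginal of a uniform permutation), so P[π(i) > i] = (n − i)/n. Summing: Σ_{i=1}^{96} (n − i)/n = (0 + 1 + … + 95)/96 = 96(96 − 1)/(2·96) = (96 − 1)/2.
Hence E[X] = Σ_{i=1}^{96} (96 − i)/96 = 95/2 ≈ 47.50000.

E[X] = 95/2 = 47.50000.


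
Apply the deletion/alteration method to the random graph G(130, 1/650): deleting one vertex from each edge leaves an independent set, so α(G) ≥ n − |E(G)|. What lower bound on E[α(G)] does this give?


E[|E(G)|] = C(130, 2)·p = 8385 · (1/650) = 129/10.
E[α(G)] ≥ n − E[|E(G)|] = 130 − 129/10 = 1171/10.
Numerically: ≈ 117.10000.
(This is only a lower bound; the true E[α(G)] may be larger.)

E[α(G)] ≥ 1171/10 ≈ 117.10000.


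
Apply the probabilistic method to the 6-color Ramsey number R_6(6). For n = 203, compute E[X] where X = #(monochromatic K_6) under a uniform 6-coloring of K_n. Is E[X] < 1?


E[X] = C(203, 6) · 6^{1 − 15} = 90210944670 · 6^{−14} = 90210944670/78364164096.
As a reduced fraction: E[X] = 15035157445/13060694016 ≈ 1.15118.
Is E[X] < 1? NO.
Since E[X] ≥ 1, the first-moment bound is inconclusive at n = 203; it does NOT by itself certify R_6(6) > 203.

E[X] = 15035157445/13060694016 ≈ 1.15118; E[X] ≥ 1; first-moment method inconclusive here.


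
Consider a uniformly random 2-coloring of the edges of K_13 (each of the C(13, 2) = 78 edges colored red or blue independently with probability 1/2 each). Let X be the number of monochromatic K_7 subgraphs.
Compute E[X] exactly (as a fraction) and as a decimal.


Let X = Σ_S X_S over the C(13, 7) = 1716 subsets S of size 7, where X_S = 1 if the K_7 on S is monochromatic.
For a fixed S, the K_7 on S has C(7, 2) = 21 edges. P[all 21 edges red] = (1/2)^21, and likewise for blue, so P[monochromatic] = 2·(1/2)^21 = 2^{1 − 21} = 1/1048576.
By linearity of expectation: E[X] = C(13, 7) · 2^{1 − 21} = 1716 · 1/1048576 = 429/262144.
Numerically: E[X] ≈ 0.00164.

E[X] = C(13,7)·2^(1−C(7,2)) = 429/262144 ≈ 0.00164.


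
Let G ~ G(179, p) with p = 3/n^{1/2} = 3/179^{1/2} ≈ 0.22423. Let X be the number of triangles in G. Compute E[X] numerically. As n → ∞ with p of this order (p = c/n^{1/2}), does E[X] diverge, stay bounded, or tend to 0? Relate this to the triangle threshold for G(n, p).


Number of potential triangles: C(179, 3) = 939929.
Each occurs with probability p³ ≈ (0.22423)³ ≈ 1.1274161e-02.
By linearity: E[X] = C(179, 3)·p³ ≈ 939929 · 1.1274161e-02 ≈ 10596.91051.
Since α = 1/2 < 1, p = c/n^{1/2} ≫ 1/n is above the triangle threshold p ~ 1/n. Asymptotically E[X] ~ (c³/6)·n^{3(1−α)} = (3³/6)·n^{1.5} → ∞; triangles are abundant w.h.p.

E[X] ≈ 10596.91051; in regime p = Θ(1/n^{1/2}) E[X] diverges (above the triangle threshold p ~ 1/n).


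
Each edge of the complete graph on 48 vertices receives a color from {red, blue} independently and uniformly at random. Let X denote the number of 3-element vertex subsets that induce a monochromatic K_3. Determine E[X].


Let X = Σ_S X_S over the C(48, 3) = 17296 subsets S of size 3, where X_S = 1 if the K_3 on S is monochromatic.
For a fixed S, the K_3 on S has C(3, 2) = 3 edges. P[all 3 edges red] = (1/2)^3, and likewise for blue, so P[monochromatic] = 2·(1/2)^3 = 2^{1 − 3} = 1/4.
Summing: E[X] = C(48, 3) · 2^{1 − 3} = 17296 · 1/4 = 4324.
Numerically: E[X] ≈ 4324.00000.

E[X] = C(48,3)·2^(1−C(3,2)) = 4324 ≈ 4324.00000.


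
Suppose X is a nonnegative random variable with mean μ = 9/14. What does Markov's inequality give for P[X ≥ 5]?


μ = E[X] = 9/14, a = 5.
Markov: P[X ≥ 5] ≤ μ/a = (9/14)/5 = 9/70.
Numerically: ≈ 0.129.
(Since a = 5 > μ = 0.643, the bound 9/70 is < 1 and informative.)

P[X ≥ 5] ≤ 9/70 ≈ 0.129.


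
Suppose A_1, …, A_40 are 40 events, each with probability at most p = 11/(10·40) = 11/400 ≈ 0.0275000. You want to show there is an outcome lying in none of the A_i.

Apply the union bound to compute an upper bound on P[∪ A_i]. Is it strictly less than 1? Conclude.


Union bound: P[∪_{i=1}^{40} A_i] ≤ Σ_i P[A_i] ≤ 40·p = 40·(11/400) = 11/10.
Numerically: 11/10 ≈ 1.1000000.
Is 11/10 < 1? NO.
Since the bound 11/10 is ≥ 1, the union bound is uninformative here; it does NOT by itself certify existence.

40·p = 11/10 ≈ 1.1000000; existence NOT certified by the union bound.


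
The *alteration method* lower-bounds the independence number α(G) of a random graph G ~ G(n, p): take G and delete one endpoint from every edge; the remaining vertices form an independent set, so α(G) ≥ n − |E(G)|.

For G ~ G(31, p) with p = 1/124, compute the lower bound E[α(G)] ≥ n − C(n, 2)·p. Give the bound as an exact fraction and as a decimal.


E[|E(G)|] = C(31, 2)·p = 465 · (1/124) = 15/4.
E[α(G)] ≥ n − E[|E(G)|] = 31 − 15/4 = 109/4.
Numerically: ≈ 27.250.
(This is only a lower bound; the true E[α(G)] may be larger.)

E[α(G)] ≥ 109/4 ≈ 27.250.


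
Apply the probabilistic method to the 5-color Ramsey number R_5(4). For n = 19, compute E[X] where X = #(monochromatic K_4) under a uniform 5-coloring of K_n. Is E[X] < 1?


E[X] = C(19, 4) · 5^{1 − 6} = 3876 · 5^{−5} = 3876/3125.
As a reduced fraction: E[X] = 3876/3125 ≈ 1.24032.
Is E[X] < 1? NO.
Since E[X] ≥ 1, the first-moment bound is inconclusive at n = 19; it does NOT by itself certify R_5(4) > 19.

E[X] = 3876/3125 ≈ 1.24032; E[X] ≥ 1; first-moment method inconclusive here.


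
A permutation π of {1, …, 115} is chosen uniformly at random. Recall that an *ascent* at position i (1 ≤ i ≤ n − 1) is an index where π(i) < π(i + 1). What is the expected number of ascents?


Write X = Σ X_I over i = 1, …, 114, with X_I the indicator of one ascent.
There are 114 indicators.
For each fixed i, the pair (π(i), π(i+1)) is a uniformly random ordered pair of distinct values from {1, …, 115}; by symmetry P[π(i) < π(i+1)] = 1/2.
By linearity: E[X] = 114 · (1/2) = (115 − 1) · (1/2) = 57 ≈ 57.0000.

E[X] = 57 = 57.0000.


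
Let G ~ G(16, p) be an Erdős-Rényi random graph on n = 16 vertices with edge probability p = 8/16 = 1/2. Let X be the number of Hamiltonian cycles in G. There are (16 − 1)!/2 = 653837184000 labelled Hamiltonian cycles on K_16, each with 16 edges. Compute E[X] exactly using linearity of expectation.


K_16 has (16 − 1)!/2 = 653837184000 labelled Hamiltonian cycles.
For each such Hamiltonian cycle H, let X_H = 1 if all 16 edges of H are present in G. Then P[X_H = 1] = p^{16} = (1/2)^{16} = 1/65536.
By linearity of expectation: E[X] = Σ_H E[X_H] = 653837184000 · p^{16} = 653837184000 · 1/65536 = 638512875/64.
Numerically: E[X] ≈ 9.9768e+06.

E[X] = 653837184000 · (1/2)^{16} = 638512875/64 ≈ 9.9768e+06.


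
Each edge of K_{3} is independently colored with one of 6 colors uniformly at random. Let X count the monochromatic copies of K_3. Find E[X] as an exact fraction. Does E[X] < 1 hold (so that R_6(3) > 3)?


E[X] = C(3, 3) · 6^{1 − 3} = 1 · 6^{−2} = 1/36.
As a reduced fraction: E[X] = 1/36 ≈ 0.028.
Is E[X] < 1? YES.
Since E[X] < 1, there exists a 6-coloring of K_{3} with no monochromatic K_3; hence R_6(3) > 3.

E[X] = 1/36 ≈ 0.028; E[X] < 1, so R_6(3) > 3.


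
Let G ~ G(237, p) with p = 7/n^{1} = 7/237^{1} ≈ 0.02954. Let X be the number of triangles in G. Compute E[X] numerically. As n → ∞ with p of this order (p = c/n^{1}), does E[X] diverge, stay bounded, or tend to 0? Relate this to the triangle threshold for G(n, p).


Number of potential triangles: C(237, 3) = 2190670.
Each occurs with probability p³ ≈ (0.02954)³ ≈ 2.576612e-05.
By linearity: E[X] = C(237, 3)·p³ ≈ 2190670 · 2.576612e-05 ≈ 56.4451.
Here α = 1, so p = 7/n is exactly at the triangle threshold p ~ 1/n. Asymptotically E[X] → c³/6 = 7³/6 = 343/6 ≈ 57.1667, a bounded constant. In this regime the triangle count is asymptotically Poisson(c³/6).

E[X] ≈ 56.4451; in regime p = Θ(1/n^{1}) E[X] stays bounded (at the triangle threshold p ~ 1/n).


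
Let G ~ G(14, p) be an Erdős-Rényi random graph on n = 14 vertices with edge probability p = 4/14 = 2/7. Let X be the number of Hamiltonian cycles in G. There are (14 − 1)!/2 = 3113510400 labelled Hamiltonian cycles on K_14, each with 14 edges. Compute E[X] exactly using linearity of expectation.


K_14 has (14 − 1)!/2 = 3113510400 labelled Hamiltonian cycles.
For each such Hamiltonian cycle H, let X_H = 1 if all 14 edges of H are present in G. Then P[X_H = 1] = p^{14} = (2/7)^{14} = 16384/678223072849.
By linearity: E[X] = Σ_H E[X_H] = 3113510400 · p^{14} = 3113510400 · 16384/678223072849 = 7287393484800/96889010407.
Numerically: E[X] ≈ 75.214.

E[X] = 3113510400 · (2/7)^{14} = 7287393484800/96889010407 ≈ 75.214.


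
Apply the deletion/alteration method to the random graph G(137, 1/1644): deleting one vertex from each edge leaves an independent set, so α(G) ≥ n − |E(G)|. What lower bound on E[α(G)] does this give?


E[|E(G)|] = C(137, 2)·p = 9316 · (1/1644) = 17/3.
E[α(G)] ≥ n − E[|E(G)|] = 137 − 17/3 = 394/3.
Numerically: ≈ 131.333.
(This is only a lower bound; the true E[α(G)] may be larger.)

E[α(G)] ≥ 394/3 ≈ 131.333.


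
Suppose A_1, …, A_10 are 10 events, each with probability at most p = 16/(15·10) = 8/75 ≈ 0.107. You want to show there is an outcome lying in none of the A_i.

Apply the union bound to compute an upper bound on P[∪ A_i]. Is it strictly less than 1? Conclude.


Union bound: P[∪_{i=1}^{10} A_i] ≤ Σ_i P[A_i] ≤ 10·p = 10·(8/75) = 16/15.
Numerically: 16/15 ≈ 1.067.
Is 16/15 < 1? NO.
Since the bound 16/15 is ≥ 1, the union bound is uninformative here; it does NOT by itself certify existence.

10·p = 16/15 ≈ 1.067; existence NOT certified by the union bound.


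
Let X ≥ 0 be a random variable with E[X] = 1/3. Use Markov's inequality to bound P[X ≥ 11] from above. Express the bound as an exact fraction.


μ = E[X] = 1/3, a = 11.
Markov: P[X ≥ 11] ≤ μ/a = (1/3)/11 = 1/33.
Numerically: ≈ 0.030.
(Since a = 11 > μ = 0.333, the bound 1/33 is < 1 and informative.)

P[X ≥ 11] ≤ 1/33 ≈ 0.030.


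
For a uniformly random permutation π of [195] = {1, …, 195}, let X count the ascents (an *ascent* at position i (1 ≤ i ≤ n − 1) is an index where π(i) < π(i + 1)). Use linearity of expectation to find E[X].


Write X = Σ X_I over i = 1, …, 194, with X_I the indicator of one ascent.
There are 194 indicators.
For each fixed i, the pair (π(i), π(i+1)) is a uniformly random ordered pair of distinct values from {1, …, 195}; by symmetry P[π(i) < π(i+1)] = 1/2.
By linearity: E[X] = 194 · (1/2) = (195 − 1) · (1/2) = 97 ≈ 97.0000.

E[X] = 97 = 97.0000.


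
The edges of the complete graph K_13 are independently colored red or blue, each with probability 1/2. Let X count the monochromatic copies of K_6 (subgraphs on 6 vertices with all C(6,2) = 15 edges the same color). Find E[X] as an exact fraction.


Let X = Σ_S X_S over the C(13, 6) = 1716 subsets S of size 6, where X_S = 1 if the K_6 on S is monochromatic.
For a fixed S, the K_6 on S has C(6, 2) = 15 edges. P[all 15 edges red] = (1/2)^15, and likewise for blue, so P[monochromatic] = 2·(1/2)^15 = 2^{1 − 15} = 1/16384.
Summing: E[X] = C(13, 6) · 2^{1 − 15} = 1716 · 1/16384 = 429/4096.
Numerically: E[X] ≈ 0.10474.

E[X] = C(13,6)·2^(1−C(6,2)) = 429/4096 ≈ 0.10474.


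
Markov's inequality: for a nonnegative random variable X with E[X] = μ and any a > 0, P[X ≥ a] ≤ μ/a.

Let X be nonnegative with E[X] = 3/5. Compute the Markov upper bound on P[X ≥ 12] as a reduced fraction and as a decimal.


μ = E[X] = 3/5, a = 12.
Markov: P[X ≥ 12] ≤ μ/a = (3/5)/12 = 1/20.
Numerically: ≈ 0.0500.
(Since a = 12 > μ = 0.6000, the bound 1/20 is < 1 and informative.)

P[X ≥ 12] ≤ 1/20 ≈ 0.0500.


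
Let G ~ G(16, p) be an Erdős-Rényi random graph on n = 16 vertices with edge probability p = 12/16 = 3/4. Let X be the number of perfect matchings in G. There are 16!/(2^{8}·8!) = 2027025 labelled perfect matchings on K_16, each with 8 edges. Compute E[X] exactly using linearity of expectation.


K_16 has 16!/(2^{8}·8!) = 2027025 labelled perfect matchings.
For each such perfect matching H, let X_H = 1 if all 8 edges of H are present in G. Then P[X_H = 1] = p^{8} = (3/4)^{8} = 6561/65536.
By linearity: E[X] = Σ_H E[X_H] = 2027025 · p^{8} = 2027025 · 6561/65536 = 13299311025/65536.
Numerically: E[X] ≈ 2.03e+05.

E[X] = 2027025 · (3/4)^{8} = 13299311025/65536 ≈ 2.03e+05.


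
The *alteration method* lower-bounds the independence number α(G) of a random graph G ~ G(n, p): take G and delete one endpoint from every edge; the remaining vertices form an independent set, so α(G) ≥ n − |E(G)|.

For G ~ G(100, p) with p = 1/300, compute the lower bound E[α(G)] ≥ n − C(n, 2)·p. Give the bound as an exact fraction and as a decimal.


E[|E(G)|] = C(100, 2)·p = 4950 · (1/300) = 33/2.
E[α(G)] ≥ n − E[|E(G)|] = 100 − 33/2 = 167/2.
Numerically: ≈ 83.50000.
(This is only a lower bound; the true E[α(G)] may be larger.)

E[α(G)] ≥ 167/2 ≈ 83.50000.


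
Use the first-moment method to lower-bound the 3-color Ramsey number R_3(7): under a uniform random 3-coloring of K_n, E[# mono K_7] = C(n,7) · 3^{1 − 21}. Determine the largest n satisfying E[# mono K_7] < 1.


We need C(n, 7) · 3^{1 − 21} < 1, i.e. C(n, 7) < 3^{21 − 1} = 3486784401.
Check values of n near the boundary:
  n = 77: C(77, 7) = 2404808340; 2404808340 < 3486784401? YES
  n = 78: C(78, 7) = 2641902120; 2641902120 < 3486784401? YES
  n = 79: C(79, 7) = 2898753715; 2898753715 < 3486784401? YES
  n = 80: C(80, 7) = 3176716400; 3176716400 < 3486784401? YES
  n = 81: C(81, 7) = 3477216600; 3477216600 < 3486784401? YES
  n = 82: C(82, 7) = 3801756816; 3801756816 < 3486784401? NO
  n = 83: C(83, 7) = 4151918628; 4151918628 < 3486784401? NO
The largest n with C(n, 7) < 3486784401 is n = 81 (where E[X] = 42928600/43046721 ≈ 0.997256). Hence R_3(7) > 81, i.e. R_3(7) ≥ 82.

Largest n = 81; hence R_3(7) > 81.


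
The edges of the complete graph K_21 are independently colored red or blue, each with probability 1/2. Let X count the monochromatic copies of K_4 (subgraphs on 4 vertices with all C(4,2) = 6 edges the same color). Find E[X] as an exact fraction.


Let X = Σ_S X_S over the C(21, 4) = 5985 subsets S of size 4, where X_S = 1 if the K_4 on S is monochromatic.
For a fixed S, the K_4 on S has C(4, 2) = 6 edges. P[all 6 edges red] = (1/2)^6, and likewise for blue, so P[monochromatic] = 2·(1/2)^6 = 2^{1 − 6} = 1/32.
By linearity: E[X] = C(21, 4) · 2^{1 − 6} = 5985 · 1/32 = 5985/32.
Numerically: E[X] ≈ 187.031.

E[X] = C(21,4)·2^(1−C(4,2)) = 5985/32 ≈ 187.031.


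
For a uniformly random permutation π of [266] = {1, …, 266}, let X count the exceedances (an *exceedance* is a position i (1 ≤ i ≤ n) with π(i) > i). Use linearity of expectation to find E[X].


Write X = Σ_{i=1}^{266} X_i, where X_i = 1_{π(i) > i}.
For each fixed i, π(i) is uniform over {1, …, 266} (marginal of a uniform permutation), so P[π(i) > i] = (n − i)/n. Summing: Σ_{i=1}^{266} (n − i)/n = (0 + 1 + … + 265)/266 = 266(266 − 1)/(2·266) = (266 − 1)/2.
Hence E[X] = Σ_{i=1}^{266} (266 − i)/266 = 265/2 ≈ 132.50000.

E[X] = 265/2 = 132.50000.


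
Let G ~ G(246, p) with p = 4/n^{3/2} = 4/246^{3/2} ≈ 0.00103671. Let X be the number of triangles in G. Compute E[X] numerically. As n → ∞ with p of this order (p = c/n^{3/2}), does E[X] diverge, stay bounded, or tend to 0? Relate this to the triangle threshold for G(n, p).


Number of potential triangles: C(246, 3) = 2450980.
Each occurs with probability p³ ≈ (0.00103671)³ ≈ 1.11422267e-09.
By linearity: E[X] = C(246, 3)·p³ ≈ 2450980 · 1.11422267e-09 ≈ 0.002731.
Since α = 3/2 > 1, p = c/n^{3/2} = o(1/n) is below the triangle threshold p ~ 1/n. Asymptotically E[X] ~ (c³/6)·n^{3(1−α)} = (4³/6)·n^{-1.5} → 0, so by Markov's inequality G has no triangles w.h.p.

E[X] ≈ 0.002731; in regime p = Θ(1/n^{3/2}) E[X] tends to 0 (below the triangle threshold p ~ 1/n).


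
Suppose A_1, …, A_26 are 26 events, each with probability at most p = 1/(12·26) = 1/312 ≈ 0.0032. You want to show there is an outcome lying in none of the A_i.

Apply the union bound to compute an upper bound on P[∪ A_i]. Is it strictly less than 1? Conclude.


Union bound: P[∪_{i=1}^{26} A_i] ≤ Σ_i P[A_i] ≤ 26·p = 26·(1/312) = 1/12.
Numerically: 1/12 ≈ 0.0833.
Is 1/12 < 1? YES.
Since P[∪ A_i] ≤ 1/12 < 1, the complement has P[∩ A_i^c] ≥ 1 − 1/12 = 11/12 > 0, so some outcome avoids every A_i.

26·p = 1/12 ≈ 0.0833; existence CERTIFIED by the union bound.


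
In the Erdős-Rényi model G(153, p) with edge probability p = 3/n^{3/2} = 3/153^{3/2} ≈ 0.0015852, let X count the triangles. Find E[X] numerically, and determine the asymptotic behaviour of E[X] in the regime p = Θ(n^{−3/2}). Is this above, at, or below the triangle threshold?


Number of potential triangles: C(153, 3) = 585276.
Each occurs with probability p³ ≈ (0.0015852)³ ≈ 3.9833854e-09.
By linearity: E[X] = C(153, 3)·p³ ≈ 585276 · 3.9833854e-09 ≈ 0.00233.
Since α = 3/2 > 1, p = c/n^{3/2} = o(1/n) is below the triangle threshold p ~ 1/n. Asymptotically E[X] ~ (c³/6)·n^{3(1−α)} = (3³/6)·n^{-1.5} → 0, so by Markov's inequality G has no triangles w.h.p.

E[X] ≈ 0.00233; in regime p = Θ(1/n^{3/2}) E[X] tends to 0 (below the triangle threshold p ~ 1/n).


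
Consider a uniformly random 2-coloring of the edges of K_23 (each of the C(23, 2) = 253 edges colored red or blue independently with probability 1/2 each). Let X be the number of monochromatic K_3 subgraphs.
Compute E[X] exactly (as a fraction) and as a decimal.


Let X = Σ_S X_S over the C(23, 3) = 1771 subsets S of size 3, where X_S = 1 if the K_3 on S is monochromatic.
For a fixed S, the K_3 on S has C(3, 2) = 3 edges. P[all 3 edges red] = (1/2)^3, and likewise for blue, so P[monochromatic] = 2·(1/2)^3 = 2^{1 − 3} = 1/4.
By linearity of expectation: E[X] = C(23, 3) · 2^{1 − 3} = 1771 · 1/4 = 1771/4.
Numerically: E[X] ≈ 442.750000.

E[X] = C(23,3)·2^(1−C(3,2)) = 1771/4 ≈ 442.750000.
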